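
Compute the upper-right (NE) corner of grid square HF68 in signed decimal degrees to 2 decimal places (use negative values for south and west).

Field H=7, F=5: +7·20° lon, +5·10° lat → SW at lon -40°, lat -40°.
Square 6, 8: +6·2° lon, +8·1° lat → SW at lon -28°, lat -32°.
Cell spans 2° lon × 1° lat. NE corner is SW corner plus one full cell.
latitude -31.00, longitude -26.00.

-31.00, -26.00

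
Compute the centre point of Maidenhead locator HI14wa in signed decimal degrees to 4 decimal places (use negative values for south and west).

-5.9792, -36.1250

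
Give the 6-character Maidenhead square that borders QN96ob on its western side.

QN96nb

Longitude subsquare o = 14; −1 → 13 = n.
The latitude characters are unchanged.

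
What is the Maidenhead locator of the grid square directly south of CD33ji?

Latitude subsquare i = 8; −1 → 7 = h.
The longitude characters are unchanged.

CD33jh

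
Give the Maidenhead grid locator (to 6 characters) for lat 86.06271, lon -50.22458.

Offset from 180°W / 90°S: lon 129.7754°, lat 176.0627°.
Field: lon ⌊129.7754/20⌋ = 6 → G; lat ⌊176.0627/10⌋ = 17 → R.
Square: lon ⌊9.7754/2⌋ = 4; lat ⌊6.0627/1⌋ = 6.
Subsquare: lon ⌊1.7754/0.0833333⌋ = 21 → v; lat ⌊0.0627/0.0416667⌋ = 1 → b.

GR46vb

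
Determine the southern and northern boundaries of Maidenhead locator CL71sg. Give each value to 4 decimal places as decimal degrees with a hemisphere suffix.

21.2500° N, 21.2917° N

Field C=2, L=11: +2·20° lon, +11·10° lat → SW at lon -140°, lat 20°.
Square 7, 1: +7·2° lon, +1·1° lat → SW at lon -126°, lat 21°.
Subsquare s=18, g=6: +18·0.0833333° lon, +6·0.0416667° lat → SW at lon -124.5°, lat 21.25°.
Cell spans 0.0833333° lon × 0.0416667° lat.
south 21.2500° N, north 21.2917° N.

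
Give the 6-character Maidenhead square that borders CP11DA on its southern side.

Latitude subsquare a = 0; −1 → -1, wraps to 23 = x, carry into square.
Latitude square 1; −1 → 0.
The longitude characters are unchanged.

CP10dx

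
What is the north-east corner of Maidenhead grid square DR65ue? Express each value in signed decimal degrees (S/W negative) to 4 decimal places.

Field D=3, R=17: +3·20° lon, +17·10° lat → SW at lon -120°, lat 80°.
Square 6, 5: +6·2° lon, +5·1° lat → SW at lon -108°, lat 85°.
Subsquare u=20, e=4: +20·0.0833333° lon, +4·0.0416667° lat → SW at lon -106.333°, lat 85.1667°.
Cell spans 0.0833333° lon × 0.0416667° lat. NE corner is SW corner plus one full cell.
latitude 85.2083, longitude -106.2500.

85.2083, -106.2500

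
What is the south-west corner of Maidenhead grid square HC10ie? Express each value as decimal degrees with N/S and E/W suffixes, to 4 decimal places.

69.8333° S, 37.3333° W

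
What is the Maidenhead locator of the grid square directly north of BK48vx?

BK49va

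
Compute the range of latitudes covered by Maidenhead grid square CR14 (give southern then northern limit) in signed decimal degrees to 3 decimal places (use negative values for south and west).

84.000, 85.000

Field C=2, R=17: +2·20° lon, +17·10° lat → SW at lon -140°, lat 80°.
Square 1, 4: +1·2° lon, +4·1° lat → SW at lon -138°, lat 84°.
Cell spans 2° lon × 1° lat.
south 84.000, north 85.000.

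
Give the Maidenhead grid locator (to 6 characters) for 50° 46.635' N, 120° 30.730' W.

Shift to the Maidenhead origin (180°W, 90°S): lon 59.4878, lat 140.7773.
Field: 59.4878/20 → 2 → C, 140.7773/10 → 14 → O; chars CO.
Square: 19.4878/2 → 9, 0.7773/1 → 0; chars 90.
Subsquare: 1.4878/0.0833333 → 17 → r, 0.7773/0.0416667 → 18 → s; chars rs.

CO90rs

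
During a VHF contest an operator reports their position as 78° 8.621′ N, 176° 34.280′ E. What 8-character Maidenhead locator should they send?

Offset from 180°W / 90°S: lon 356.57133°, lat 168.14368°.
Field: lon ⌊356.57133/20⌋ = 17 → R; lat ⌊168.14368/10⌋ = 16 → Q.
Square: lon ⌊16.57133/2⌋ = 8; lat ⌊8.14368/1⌋ = 8.
Subsquare: lon ⌊0.57133/0.0833333⌋ = 6 → g; lat ⌊0.14368/0.0416667⌋ = 3 → d.
Extended square: lon ⌊0.07133/0.00833333⌋ = 8; lat ⌊0.01868/0.00416667⌋ = 4.

RQ88gd84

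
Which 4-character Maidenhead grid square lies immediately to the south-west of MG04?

LG93

Longitude square 0; −1 → -1, wraps to 9, carry into field.
Longitude field M = 12; −1 → 11 = L.
Latitude square 4; −1 → 3.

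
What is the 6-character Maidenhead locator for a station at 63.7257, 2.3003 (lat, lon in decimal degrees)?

JP13dr

Shift to the Maidenhead origin (180°W, 90°S): lon 182.3003, lat 153.7257.
Field: lon ⌊182.3003/20⌋ = 9 → J; lat ⌊153.7257/10⌋ = 15 → P.
Square: lon ⌊2.3003/2⌋ = 1; lat ⌊3.7257/1⌋ = 3.
Subsquare: lon ⌊0.3003/0.0833333⌋ = 3 → d; lat ⌊0.7257/0.0416667⌋ = 17 → r.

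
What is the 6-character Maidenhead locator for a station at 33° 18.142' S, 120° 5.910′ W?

CF96wq

Shift to the Maidenhead origin (180°W, 90°S): lon 59.9015, lat 56.6976.
Field (20°×10°, letters A–R): lon ⌊59.9015/20⌋ = 2 → C; lat ⌊56.6976/10⌋ = 5 → F.
Square (2°×1°, digits 0–9): lon ⌊19.9015/2⌋ = 9; lat ⌊6.6976/1⌋ = 6.
Subsquare (5′×2.5′, letters a–x): lon ⌊1.9015/0.0833333⌋ = 22 → w; lat ⌊0.6976/0.0416667⌋ = 16 → q.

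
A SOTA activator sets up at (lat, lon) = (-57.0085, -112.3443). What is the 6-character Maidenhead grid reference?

Add 180° to longitude and 90° to latitude: 67.6557, 32.9915.
Field: 67.6557/20 → 3 → D, 32.9915/10 → 3 → D; chars DD.
Square: 7.6557/2 → 3, 2.9915/1 → 2; chars 32.
Subsquare: 1.6557/0.0833333 → 19 → t, 0.9915/0.0416667 → 23 → x; chars tx.

DD32tx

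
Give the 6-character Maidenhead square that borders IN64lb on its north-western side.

IN64kc

Longitude subsquare l = 11; −1 → 10 = k.
Latitude subsquare b = 1; +1 → 2 = c.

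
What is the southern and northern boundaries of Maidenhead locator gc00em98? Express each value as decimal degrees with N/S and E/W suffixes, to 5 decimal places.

69.46667° S, 69.46250° S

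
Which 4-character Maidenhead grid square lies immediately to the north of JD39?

Latitude square 9; +1 → 10, wraps to 0, carry into field.
Latitude field D = 3; +1 → 4 = E.
The longitude characters are unchanged.

JE30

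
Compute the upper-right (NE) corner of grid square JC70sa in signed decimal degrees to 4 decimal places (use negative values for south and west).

-69.9583, 15.5833

Field J=9, C=2: +9·20° lon, +2·10° lat → SW at lon 0°, lat -70°.
Square 7, 0: +7·2° lon, +0·1° lat → SW at lon 14°, lat -70°.
Subsquare s=18, a=0: +18·0.0833333° lon, +0·0.0416667° lat → SW at lon 15.5°, lat -70°.
Cell spans 0.0833333° lon × 0.0416667° lat. NE corner is SW corner plus one full cell.
latitude -69.9583, longitude 15.5833.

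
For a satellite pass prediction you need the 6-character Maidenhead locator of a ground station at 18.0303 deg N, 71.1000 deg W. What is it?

Add 180° to longitude and 90° to latitude: 108.9000, 108.0303.
Field (20°×10°, letters A–R): 108.9000/20 → 5 → F, 108.0303/10 → 10 → K; chars FK.
Square (2°×1°, digits 0–9): 8.9000/2 → 4, 8.0303/1 → 8; chars 48.
Subsquare (5′×2.5′, letters a–x): 0.9000/0.0833333 → 10 → k, 0.0303/0.0416667 → 0 → a; chars ka.

FK48ka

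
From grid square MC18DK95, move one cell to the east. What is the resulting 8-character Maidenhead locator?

MC18ek05

Longitude extended square 9; +1 → 10, wraps to 0, carry into subsquare.
Longitude subsquare d = 3; +1 → 4 = e.
The latitude characters are unchanged.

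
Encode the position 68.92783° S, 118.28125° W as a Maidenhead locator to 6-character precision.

Shift to the Maidenhead origin (180°W, 90°S): lon 61.7188, lat 21.0722.
Field (20°×10°, letters A–R): lon ⌊61.7188/20⌋ = 3 → D; lat ⌊21.0722/10⌋ = 2 → C.
Square (2°×1°, digits 0–9): lon ⌊1.7188/2⌋ = 0; lat ⌊1.0722/1⌋ = 1.
Subsquare (5′×2.5′, letters a–x): lon ⌊1.7188/0.0833333⌋ = 20 → u; lat ⌊0.0722/0.0416667⌋ = 1 → b.

DC01ub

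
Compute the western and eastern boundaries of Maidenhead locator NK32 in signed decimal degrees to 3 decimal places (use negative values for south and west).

Field N=13, K=10: +13·20° lon, +10·10° lat → SW at lon 80°, lat 10°.
Square 3, 2: +3·2° lon, +2·1° lat → SW at lon 86°, lat 12°.
Cell spans 2° lon × 1° lat.
west 86.000, east 88.000.

86.000, 88.000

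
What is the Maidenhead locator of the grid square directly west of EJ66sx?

Longitude subsquare s = 18; −1 → 17 = r.
The latitude characters are unchanged.

EJ66rx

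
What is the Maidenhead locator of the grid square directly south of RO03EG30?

RO03ef39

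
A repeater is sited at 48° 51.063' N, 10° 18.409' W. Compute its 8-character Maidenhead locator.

Add 180° to longitude and 90° to latitude: 169.69318, 138.85105.
Field: 169.69318/20 → 8 → I, 138.85105/10 → 13 → N; chars IN.
Square: 9.69318/2 → 4, 8.85105/1 → 8; chars 48.
Subsquare: 1.69318/0.0833333 → 20 → u, 0.85105/0.0416667 → 20 → u; chars uu.
Extended square: 0.02652/0.00833333 → 3, 0.01772/0.00416667 → 4; chars 34.

IN48uu34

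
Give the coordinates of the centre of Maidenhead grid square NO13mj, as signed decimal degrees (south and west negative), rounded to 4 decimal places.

53.3958, 83.0417

Field N=13, O=14: +13·20° lon, +14·10° lat → SW at lon 80°, lat 50°.
Square 1, 3: +1·2° lon, +3·1° lat → SW at lon 82°, lat 53°.
Subsquare m=12, j=9: +12·0.0833333° lon, +9·0.0416667° lat → SW at lon 83°, lat 53.375°.
Cell spans 0.0833333° lon × 0.0416667° lat. Centre is SW corner plus half of each.
latitude 53.3958, longitude 83.0417.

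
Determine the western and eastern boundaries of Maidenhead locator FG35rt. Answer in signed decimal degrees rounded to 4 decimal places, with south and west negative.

Field F=5, G=6: +5·20° lon, +6·10° lat → SW at lon -80°, lat -30°.
Square 3, 5: +3·2° lon, +5·1° lat → SW at lon -74°, lat -25°.
Subsquare r=17, t=19: +17·0.0833333° lon, +19·0.0416667° lat → SW at lon -72.5833°, lat -24.2083°.
Cell spans 0.0833333° lon × 0.0416667° lat.
west -72.5833, east -72.5000.

-72.5833, -72.5000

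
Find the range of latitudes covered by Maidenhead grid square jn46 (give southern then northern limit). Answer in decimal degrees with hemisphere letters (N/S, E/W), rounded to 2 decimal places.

46.00° N, 47.00° N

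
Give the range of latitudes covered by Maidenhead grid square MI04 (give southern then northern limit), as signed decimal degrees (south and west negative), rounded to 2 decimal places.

Field M=12, I=8: +12·20° lon, +8·10° lat → SW at lon 60°, lat -10°.
Square 0, 4: +0·2° lon, +4·1° lat → SW at lon 60°, lat -6°.
Cell spans 2° lon × 1° lat.
south -6.00, north -5.00.

-6.00, -5.00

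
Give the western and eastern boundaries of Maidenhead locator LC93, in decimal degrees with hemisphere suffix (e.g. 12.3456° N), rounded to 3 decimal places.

58.000° E, 60.000° E

Field L=11, C=2: +11·20° lon, +2·10° lat → SW at lon 40°, lat -70°.
Square 9, 3: +9·2° lon, +3·1° lat → SW at lon 58°, lat -67°.
Cell spans 2° lon × 1° lat.
west 58.000° E, east 60.000° E.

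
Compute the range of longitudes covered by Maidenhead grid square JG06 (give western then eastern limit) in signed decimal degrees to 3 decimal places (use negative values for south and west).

0.000, 2.000

Field J=9, G=6: +9·20° lon, +6·10° lat → SW at lon 0°, lat -30°.
Square 0, 6: +0·2° lon, +6·1° lat → SW at lon 0°, lat -24°.
Cell spans 2° lon × 1° lat.
west 0.000, east 2.000.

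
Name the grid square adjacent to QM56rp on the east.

Longitude subsquare r = 17; +1 → 18 = s.
The latitude characters are unchanged.

QM56sp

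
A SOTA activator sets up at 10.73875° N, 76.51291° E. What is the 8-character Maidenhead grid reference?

MK80gr17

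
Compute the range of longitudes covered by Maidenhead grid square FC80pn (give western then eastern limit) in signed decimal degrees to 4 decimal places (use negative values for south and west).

Field F=5, C=2: +5·20° lon, +2·10° lat → SW at lon -80°, lat -70°.
Square 8, 0: +8·2° lon, +0·1° lat → SW at lon -64°, lat -70°.
Subsquare p=15, n=13: +15·0.0833333° lon, +13·0.0416667° lat → SW at lon -62.75°, lat -69.4583°.
Cell spans 0.0833333° lon × 0.0416667° lat.
west -62.7500, east -62.6667.

-62.7500, -62.6667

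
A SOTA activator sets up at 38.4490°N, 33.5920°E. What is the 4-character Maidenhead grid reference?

Offset from 180°W / 90°S: lon 213.59°, lat 128.45°.
Field (20°×10°, letters A–R): 213.59/20 → 10 → K, 128.45/10 → 12 → M; chars KM.
Square (2°×1°, digits 0–9): 13.59/2 → 6, 8.45/1 → 8; chars 68.

KM68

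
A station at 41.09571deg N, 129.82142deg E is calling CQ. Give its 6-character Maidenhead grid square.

Offset from 180°W / 90°S: lon 309.8214°, lat 131.0957°.
Field: 309.8214/20 → 15 → P, 131.0957/10 → 13 → N; chars PN.
Square: 9.8214/2 → 4, 1.0957/1 → 1; chars 41.
Subsquare: 1.8214/0.0833333 → 21 → v, 0.0957/0.0416667 → 2 → c; chars vc.

PN41vc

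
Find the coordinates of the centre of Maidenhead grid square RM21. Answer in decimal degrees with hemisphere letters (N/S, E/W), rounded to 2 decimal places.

Field R=17, M=12: +17·20° lon, +12·10° lat → SW at lon 160°, lat 30°.
Square 2, 1: +2·2° lon, +1·1° lat → SW at lon 164°, lat 31°.
Cell spans 2° lon × 1° lat. Centre is SW corner plus half of each.
latitude 31.50° N, longitude 165.00° E.

31.50° N, 165.00° E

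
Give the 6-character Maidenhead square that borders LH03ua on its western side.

LH03ta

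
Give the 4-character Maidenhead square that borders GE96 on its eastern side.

Longitude square 9; +1 → 10, wraps to 0, carry into field.
Longitude field G = 6; +1 → 7 = H.
The latitude characters are unchanged.

HE06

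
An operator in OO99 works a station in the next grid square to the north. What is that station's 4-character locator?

Latitude square 9; +1 → 10, wraps to 0, carry into field.
Latitude field O = 14; +1 → 15 = P.
The longitude characters are unchanged.

OP90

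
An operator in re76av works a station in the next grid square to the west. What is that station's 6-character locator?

Longitude subsquare a = 0; −1 → -1, wraps to 23 = x, carry into square.
Longitude square 7; −1 → 6.
The latitude characters are unchanged.

RE66xv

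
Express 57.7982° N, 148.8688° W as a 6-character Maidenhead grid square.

BO57nt

Add 180° to longitude and 90° to latitude: 31.1312, 147.7982.
Field (20°×10°, letters A–R): lon ⌊31.1312/20⌋ = 1 → B; lat ⌊147.7982/10⌋ = 14 → O.
Square (2°×1°, digits 0–9): lon ⌊11.1312/2⌋ = 5; lat ⌊7.7982/1⌋ = 7.
Subsquare (5′×2.5′, letters a–x): lon ⌊1.1312/0.0833333⌋ = 13 → n; lat ⌊0.7982/0.0416667⌋ = 19 → t.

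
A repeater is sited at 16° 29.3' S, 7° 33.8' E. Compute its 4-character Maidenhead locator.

JH33

Offset from 180°W / 90°S: lon 187.56°, lat 73.51°.
Field: lon ⌊187.56/20⌋ = 9 → J; lat ⌊73.51/10⌋ = 7 → H.
Square: lon ⌊7.56/2⌋ = 3; lat ⌊3.51/1⌋ = 3.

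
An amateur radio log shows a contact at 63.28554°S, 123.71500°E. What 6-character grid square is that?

PC16ur

Shift to the Maidenhead origin (180°W, 90°S): lon 303.7150, lat 26.7145.
Field (20°×10°, letters A–R): lon ⌊303.7150/20⌋ = 15 → P; lat ⌊26.7145/10⌋ = 2 → C.
Square (2°×1°, digits 0–9): lon ⌊3.7150/2⌋ = 1; lat ⌊6.7145/1⌋ = 6.
Subsquare (5′×2.5′, letters a–x): lon ⌊1.7150/0.0833333⌋ = 20 → u; lat ⌊0.7145/0.0416667⌋ = 17 → r.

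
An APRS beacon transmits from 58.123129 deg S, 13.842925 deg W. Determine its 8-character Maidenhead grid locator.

ID31bv80

Shift to the Maidenhead origin (180°W, 90°S): lon 166.15707, lat 31.87687.
Field: lon ⌊166.15707/20⌋ = 8 → I; lat ⌊31.87687/10⌋ = 3 → D.
Square: lon ⌊6.15707/2⌋ = 3; lat ⌊1.87687/1⌋ = 1.
Subsquare: lon ⌊0.15707/0.0833333⌋ = 1 → b; lat ⌊0.87687/0.0416667⌋ = 21 → v.
Extended square: lon ⌊0.07374/0.00833333⌋ = 8; lat ⌊0.00187/0.00416667⌋ = 0.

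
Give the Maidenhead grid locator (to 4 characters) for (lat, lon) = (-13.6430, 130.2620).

PH56

Offset from 180°W / 90°S: lon 310.26°, lat 76.36°.
Field: lon ⌊310.26/20⌋ = 15 → P; lat ⌊76.36/10⌋ = 7 → H.
Square: lon ⌊10.26/2⌋ = 5; lat ⌊6.36/1⌋ = 6.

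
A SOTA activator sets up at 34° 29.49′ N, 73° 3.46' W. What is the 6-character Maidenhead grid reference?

Add 180° to longitude and 90° to latitude: 106.9423, 124.4915.
Field: 106.9423/20 → 5 → F, 124.4915/10 → 12 → M; chars FM.
Square: 6.9423/2 → 3, 4.4915/1 → 4; chars 34.
Subsquare: 0.9423/0.0833333 → 11 → l, 0.4915/0.0416667 → 11 → l; chars ll.

FM34ll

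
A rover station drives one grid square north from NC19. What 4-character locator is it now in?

Latitude square 9; +1 → 10, wraps to 0, carry into field.
Latitude field C = 2; +1 → 3 = D.
The longitude characters are unchanged.

ND10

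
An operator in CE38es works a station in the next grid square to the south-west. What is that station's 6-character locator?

CE38dr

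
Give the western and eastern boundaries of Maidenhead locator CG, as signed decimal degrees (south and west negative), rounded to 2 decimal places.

-140.00, -120.00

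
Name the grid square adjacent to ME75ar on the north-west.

ME65xs

Longitude subsquare a = 0; −1 → -1, wraps to 23 = x, carry into square.
Longitude square 7; −1 → 6.
Latitude subsquare r = 17; +1 → 18 = s.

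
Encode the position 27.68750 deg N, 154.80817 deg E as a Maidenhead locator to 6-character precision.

QL77jq

Offset from 180°W / 90°S: lon 334.8082°, lat 117.6875°.
Field: lon ⌊334.8082/20⌋ = 16 → Q; lat ⌊117.6875/10⌋ = 11 → L.
Square: lon ⌊14.8082/2⌋ = 7; lat ⌊7.6875/1⌋ = 7.
Subsquare: lon ⌊0.8082/0.0833333⌋ = 9 → j; lat ⌊0.6875/0.0416667⌋ = 16 → q.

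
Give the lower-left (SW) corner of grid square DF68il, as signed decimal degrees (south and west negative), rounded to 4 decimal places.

-31.5417, -107.3333

Field D=3, F=5: +3·20° lon, +5·10° lat → SW at lon -120°, lat -40°.
Square 6, 8: +6·2° lon, +8·1° lat → SW at lon -108°, lat -32°.
Subsquare i=8, l=11: +8·0.0833333° lon, +11·0.0416667° lat → SW at lon -107.333°, lat -31.5417°.
latitude -31.5417, longitude -107.3333.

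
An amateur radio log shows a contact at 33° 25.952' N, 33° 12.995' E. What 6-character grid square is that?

Shift to the Maidenhead origin (180°W, 90°S): lon 213.2166, lat 123.4325.
Field: lon ⌊213.2166/20⌋ = 10 → K; lat ⌊123.4325/10⌋ = 12 → M.
Square: lon ⌊13.2166/2⌋ = 6; lat ⌊3.4325/1⌋ = 3.
Subsquare: lon ⌊1.2166/0.0833333⌋ = 14 → o; lat ⌊0.4325/0.0416667⌋ = 10 → k.

KM63ok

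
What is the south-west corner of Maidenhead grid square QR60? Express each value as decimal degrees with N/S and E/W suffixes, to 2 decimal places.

Field Q=16, R=17: +16·20° lon, +17·10° lat → SW at lon 140°, lat 80°.
Square 6, 0: +6·2° lon, +0·1° lat → SW at lon 152°, lat 80°.
latitude 80.00° N, longitude 152.00° E.

80.00° N, 152.00° E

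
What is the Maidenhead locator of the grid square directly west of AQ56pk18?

AQ56pk08

Longitude extended square 1; −1 → 0.
The latitude characters are unchanged.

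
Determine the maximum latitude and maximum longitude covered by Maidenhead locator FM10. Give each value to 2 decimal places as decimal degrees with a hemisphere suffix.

31.00° N, 76.00° W

Field F=5, M=12: +5·20° lon, +12·10° lat → SW at lon -80°, lat 30°.
Square 1, 0: +1·2° lon, +0·1° lat → SW at lon -78°, lat 30°.
Cell spans 2° lon × 1° lat. NE corner is SW corner plus one full cell.
latitude 31.00° N, longitude 76.00° W.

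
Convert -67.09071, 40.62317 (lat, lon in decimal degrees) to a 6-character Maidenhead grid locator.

LC02hv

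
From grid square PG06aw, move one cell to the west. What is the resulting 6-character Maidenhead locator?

Longitude subsquare a = 0; −1 → -1, wraps to 23 = x, carry into square.
Longitude square 0; −1 → -1, wraps to 9, carry into field.
Longitude field P = 15; −1 → 14 = O.
The latitude characters are unchanged.

OG96xw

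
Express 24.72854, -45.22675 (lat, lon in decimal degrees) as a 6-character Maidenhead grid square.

GL74jr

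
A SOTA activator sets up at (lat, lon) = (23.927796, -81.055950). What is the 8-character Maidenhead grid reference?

EL93lw32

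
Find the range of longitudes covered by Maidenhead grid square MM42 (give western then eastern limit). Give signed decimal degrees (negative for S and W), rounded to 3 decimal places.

68.000, 70.000

Field M=12, M=12: +12·20° lon, +12·10° lat → SW at lon 60°, lat 30°.
Square 4, 2: +4·2° lon, +2·1° lat → SW at lon 68°, lat 32°.
Cell spans 2° lon × 1° lat.
west 68.000, east 70.000.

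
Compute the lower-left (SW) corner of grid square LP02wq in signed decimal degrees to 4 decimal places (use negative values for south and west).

Field L=11, P=15: +11·20° lon, +15·10° lat → SW at lon 40°, lat 60°.
Square 0, 2: +0·2° lon, +2·1° lat → SW at lon 40°, lat 62°.
Subsquare w=22, q=16: +22·0.0833333° lon, +16·0.0416667° lat → SW at lon 41.8333°, lat 62.6667°.
latitude 62.6667, longitude 41.8333.

62.6667, 41.8333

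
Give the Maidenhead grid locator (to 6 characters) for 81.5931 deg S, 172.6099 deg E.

Offset from 180°W / 90°S: lon 352.6099°, lat 8.4069°.
Field (20°×10°, letters A–R): lon ⌊352.6099/20⌋ = 17 → R; lat ⌊8.4069/10⌋ = 0 → A.
Square (2°×1°, digits 0–9): lon ⌊12.6099/2⌋ = 6; lat ⌊8.4069/1⌋ = 8.
Subsquare (5′×2.5′, letters a–x): lon ⌊0.6099/0.0833333⌋ = 7 → h; lat ⌊0.4069/0.0416667⌋ = 9 → j.

RA68hj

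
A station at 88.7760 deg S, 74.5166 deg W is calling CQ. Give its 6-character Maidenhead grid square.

Shift to the Maidenhead origin (180°W, 90°S): lon 105.4834, lat 1.2240.
Field: lon ⌊105.4834/20⌋ = 5 → F; lat ⌊1.2240/10⌋ = 0 → A.
Square: lon ⌊5.4834/2⌋ = 2; lat ⌊1.2240/1⌋ = 1.
Subsquare: lon ⌊1.4834/0.0833333⌋ = 17 → r; lat ⌊0.2240/0.0416667⌋ = 5 → f.

FA21rf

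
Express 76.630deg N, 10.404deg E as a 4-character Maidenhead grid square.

Shift to the Maidenhead origin (180°W, 90°S): lon 190.40, lat 166.63.
Field (20°×10°, letters A–R): 190.40/20 → 9 → J, 166.63/10 → 16 → Q; chars JQ.
Square (2°×1°, digits 0–9): 10.40/2 → 5, 6.63/1 → 6; chars 56.

JQ56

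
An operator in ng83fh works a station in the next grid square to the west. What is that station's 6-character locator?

Longitude subsquare f = 5; −1 → 4 = e.
The latitude characters are unchanged.

NG83eh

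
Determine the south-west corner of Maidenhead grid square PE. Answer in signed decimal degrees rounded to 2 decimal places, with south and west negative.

-50.00, 120.00

Field P=15, E=4: +15·20° lon, +4·10° lat → SW at lon 120°, lat -50°.
latitude -50.00, longitude 120.00.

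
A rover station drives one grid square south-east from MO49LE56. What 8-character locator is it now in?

Longitude extended square 5; +1 → 6.
Latitude extended square 6; −1 → 5.

MO49le65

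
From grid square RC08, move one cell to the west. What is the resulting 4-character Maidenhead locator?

Longitude square 0; −1 → -1, wraps to 9, carry into field.
Longitude field R = 17; −1 → 16 = Q.
The latitude characters are unchanged.

QC98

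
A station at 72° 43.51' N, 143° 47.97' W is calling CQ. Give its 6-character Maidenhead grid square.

Shift to the Maidenhead origin (180°W, 90°S): lon 36.2005, lat 162.7252.
Field (20°×10°, letters A–R): 36.2005/20 → 1 → B, 162.7252/10 → 16 → Q; chars BQ.
Square (2°×1°, digits 0–9): 16.2005/2 → 8, 2.7252/1 → 2; chars 82.
Subsquare (5′×2.5′, letters a–x): 0.2005/0.0833333 → 2 → c, 0.7252/0.0416667 → 17 → r; chars cr.

BQ82cr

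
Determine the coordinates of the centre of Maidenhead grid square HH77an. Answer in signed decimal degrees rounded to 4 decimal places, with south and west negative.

-12.4375, -25.9583

Field H=7, H=7: +7·20° lon, +7·10° lat → SW at lon -40°, lat -20°.
Square 7, 7: +7·2° lon, +7·1° lat → SW at lon -26°, lat -13°.
Subsquare a=0, n=13: +0·0.0833333° lon, +13·0.0416667° lat → SW at lon -26°, lat -12.4583°.
Cell spans 0.0833333° lon × 0.0416667° lat. Centre is SW corner plus half of each.
latitude -12.4375, longitude -25.9583.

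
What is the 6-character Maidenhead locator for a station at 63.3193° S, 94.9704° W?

EC26mq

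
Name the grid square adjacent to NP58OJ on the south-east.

NP58pi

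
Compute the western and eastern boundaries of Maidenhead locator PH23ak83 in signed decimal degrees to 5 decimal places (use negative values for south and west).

124.06667, 124.07500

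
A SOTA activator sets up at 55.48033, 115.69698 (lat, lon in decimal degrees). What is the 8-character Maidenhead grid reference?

OO75ul35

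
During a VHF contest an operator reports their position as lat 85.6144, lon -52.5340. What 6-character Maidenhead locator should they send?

Shift to the Maidenhead origin (180°W, 90°S): lon 127.4660, lat 175.6144.
Field: 127.4660/20 → 6 → G, 175.6144/10 → 17 → R; chars GR.
Square: 7.4660/2 → 3, 5.6144/1 → 5; chars 35.
Subsquare: 1.4660/0.0833333 → 17 → r, 0.6144/0.0416667 → 14 → o; chars ro.

GR35ro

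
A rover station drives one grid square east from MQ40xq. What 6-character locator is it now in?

Longitude subsquare x = 23; +1 → 24, wraps to 0 = a, carry into square.
Longitude square 4; +1 → 5.
The latitude characters are unchanged.

MQ50aq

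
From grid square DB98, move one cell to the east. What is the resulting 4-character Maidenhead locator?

EB08

Longitude square 9; +1 → 10, wraps to 0, carry into field.
Longitude field D = 3; +1 → 4 = E.
The latitude characters are unchanged.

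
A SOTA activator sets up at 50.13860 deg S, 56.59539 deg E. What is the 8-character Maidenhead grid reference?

Shift to the Maidenhead origin (180°W, 90°S): lon 236.59539, lat 39.86140.
Field: 236.59539/20 → 11 → L, 39.86140/10 → 3 → D; chars LD.
Square: 16.59539/2 → 8, 9.86140/1 → 9; chars 89.
Subsquare: 0.59539/0.0833333 → 7 → h, 0.86140/0.0416667 → 20 → u; chars hu.
Extended square: 0.01206/0.00833333 → 1, 0.02807/0.00416667 → 6; chars 16.

LD89hu16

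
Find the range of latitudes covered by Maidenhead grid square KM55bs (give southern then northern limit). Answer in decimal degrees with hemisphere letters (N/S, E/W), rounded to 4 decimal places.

35.7500° N, 35.7917° N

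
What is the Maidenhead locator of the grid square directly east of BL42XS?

Longitude subsquare x = 23; +1 → 24, wraps to 0 = a, carry into square.
Longitude square 4; +1 → 5.
The latitude characters are unchanged.

BL52as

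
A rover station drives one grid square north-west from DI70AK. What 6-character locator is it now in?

DI60xl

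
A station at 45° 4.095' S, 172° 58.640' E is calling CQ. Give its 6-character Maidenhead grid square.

RE64lw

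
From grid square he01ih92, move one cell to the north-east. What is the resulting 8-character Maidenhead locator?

Longitude extended square 9; +1 → 10, wraps to 0, carry into subsquare.
Longitude subsquare i = 8; +1 → 9 = j.
Latitude extended square 2; +1 → 3.

HE01jh03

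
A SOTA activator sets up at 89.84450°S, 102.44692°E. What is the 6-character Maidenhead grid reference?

OA10fd

Offset from 180°W / 90°S: lon 282.4469°, lat 0.1555°.
Field: 282.4469/20 → 14 → O, 0.1555/10 → 0 → A; chars OA.
Square: 2.4469/2 → 1, 0.1555/1 → 0; chars 10.
Subsquare: 0.4469/0.0833333 → 5 → f, 0.1555/0.0416667 → 3 → d; chars fd.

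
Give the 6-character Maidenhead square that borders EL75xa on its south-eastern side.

Longitude subsquare x = 23; +1 → 24, wraps to 0 = a, carry into square.
Longitude square 7; +1 → 8.
Latitude subsquare a = 0; −1 → -1, wraps to 23 = x, carry into square.
Latitude square 5; −1 → 4.

EL84ax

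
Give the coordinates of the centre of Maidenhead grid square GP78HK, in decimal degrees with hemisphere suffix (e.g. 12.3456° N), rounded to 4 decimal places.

68.4375° N, 45.3750° W

Field G=6, P=15: +6·20° lon, +15·10° lat → SW at lon -60°, lat 60°.
Square 7, 8: +7·2° lon, +8·1° lat → SW at lon -46°, lat 68°.
Subsquare h=7, k=10: +7·0.0833333° lon, +10·0.0416667° lat → SW at lon -45.4167°, lat 68.4167°.
Cell spans 0.0833333° lon × 0.0416667° lat. Centre is SW corner plus half of each.
latitude 68.4375° N, longitude 45.3750° W.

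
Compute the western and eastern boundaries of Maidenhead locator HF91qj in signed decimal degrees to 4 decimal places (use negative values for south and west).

-20.6667, -20.5833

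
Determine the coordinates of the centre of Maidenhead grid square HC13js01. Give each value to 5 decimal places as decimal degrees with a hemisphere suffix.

66.24375° S, 37.24583° W

Field H=7, C=2: +7·20° lon, +2·10° lat → SW at lon -40°, lat -70°.
Square 1, 3: +1·2° lon, +3·1° lat → SW at lon -38°, lat -67°.
Subsquare j=9, s=18: +9·0.0833333° lon, +18·0.0416667° lat → SW at lon -37.25°, lat -66.25°.
Extended square 0, 1: +0·0.00833333° lon, +1·0.00416667° lat → SW at lon -37.25°, lat -66.2458°.
Cell spans 0.00833333° lon × 0.00416667° lat. Centre is SW corner plus half of each.
latitude 66.24375° S, longitude 37.24583° W.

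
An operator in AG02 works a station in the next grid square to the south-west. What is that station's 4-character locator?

Longitude square 0; −1 → -1, wraps to 9, carry into field.
Longitude field A = 0; −1 → -1, wraps to 17 = R, wrapping around the antimeridian.
Latitude square 2; −1 → 1.

RG91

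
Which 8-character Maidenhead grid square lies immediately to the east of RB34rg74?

Longitude extended square 7; +1 → 8.
The latitude characters are unchanged.

RB34rg84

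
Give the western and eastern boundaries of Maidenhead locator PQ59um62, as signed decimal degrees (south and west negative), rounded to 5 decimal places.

131.71667, 131.72500

Field P=15, Q=16: +15·20° lon, +16·10° lat → SW at lon 120°, lat 70°.
Square 5, 9: +5·2° lon, +9·1° lat → SW at lon 130°, lat 79°.
Subsquare u=20, m=12: +20·0.0833333° lon, +12·0.0416667° lat → SW at lon 131.667°, lat 79.5°.
Extended square 6, 2: +6·0.00833333° lon, +2·0.00416667° lat → SW at lon 131.717°, lat 79.5083°.
Cell spans 0.00833333° lon × 0.00416667° lat.
west 131.71667, east 131.72500.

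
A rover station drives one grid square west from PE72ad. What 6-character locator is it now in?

Longitude subsquare a = 0; −1 → -1, wraps to 23 = x, carry into square.
Longitude square 7; −1 → 6.
The latitude characters are unchanged.

PE62xd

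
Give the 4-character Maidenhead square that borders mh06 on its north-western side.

LH97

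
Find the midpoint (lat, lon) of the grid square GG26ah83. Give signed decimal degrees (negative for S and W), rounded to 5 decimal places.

Field G=6, G=6: +6·20° lon, +6·10° lat → SW at lon -60°, lat -30°.
Square 2, 6: +2·2° lon, +6·1° lat → SW at lon -56°, lat -24°.
Subsquare a=0, h=7: +0·0.0833333° lon, +7·0.0416667° lat → SW at lon -56°, lat -23.7083°.
Extended square 8, 3: +8·0.00833333° lon, +3·0.00416667° lat → SW at lon -55.9333°, lat -23.6958°.
Cell spans 0.00833333° lon × 0.00416667° lat. Centre is SW corner plus half of each.
latitude -23.69375, longitude -55.92917.

-23.69375, -55.92917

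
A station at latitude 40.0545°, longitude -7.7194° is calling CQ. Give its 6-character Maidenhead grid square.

IN60db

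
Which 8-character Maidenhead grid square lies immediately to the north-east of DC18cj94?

Longitude extended square 9; +1 → 10, wraps to 0, carry into subsquare.
Longitude subsquare c = 2; +1 → 3 = d.
Latitude extended square 4; +1 → 5.

DC18dj05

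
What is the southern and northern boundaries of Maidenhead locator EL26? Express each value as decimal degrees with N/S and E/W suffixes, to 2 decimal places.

Field E=4, L=11: +4·20° lon, +11·10° lat → SW at lon -100°, lat 20°.
Square 2, 6: +2·2° lon, +6·1° lat → SW at lon -96°, lat 26°.
Cell spans 2° lon × 1° lat.
south 26.00° N, north 27.00° N.

26.00° N, 27.00° N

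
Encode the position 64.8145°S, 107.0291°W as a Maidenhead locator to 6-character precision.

DC65le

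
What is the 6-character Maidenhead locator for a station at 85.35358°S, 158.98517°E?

Add 180° to longitude and 90° to latitude: 338.9852, 4.6464.
Field: lon ⌊338.9852/20⌋ = 16 → Q; lat ⌊4.6464/10⌋ = 0 → A.
Square: lon ⌊18.9852/2⌋ = 9; lat ⌊4.6464/1⌋ = 4.
Subsquare: lon ⌊0.9852/0.0833333⌋ = 11 → l; lat ⌊0.6464/0.0416667⌋ = 15 → p.

QA94lp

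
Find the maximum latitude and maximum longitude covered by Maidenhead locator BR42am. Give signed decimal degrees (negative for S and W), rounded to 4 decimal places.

Field B=1, R=17: +1·20° lon, +17·10° lat → SW at lon -160°, lat 80°.
Square 4, 2: +4·2° lon, +2·1° lat → SW at lon -152°, lat 82°.
Subsquare a=0, m=12: +0·0.0833333° lon, +12·0.0416667° lat → SW at lon -152°, lat 82.5°.
Cell spans 0.0833333° lon × 0.0416667° lat. NE corner is SW corner plus one full cell.
latitude 82.5417, longitude -151.9167.

82.5417, -151.9167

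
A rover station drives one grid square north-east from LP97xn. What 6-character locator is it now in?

Longitude subsquare x = 23; +1 → 24, wraps to 0 = a, carry into square.
Longitude square 9; +1 → 10, wraps to 0, carry into field.
Longitude field L = 11; +1 → 12 = M.
Latitude subsquare n = 13; +1 → 14 = o.

MP07ao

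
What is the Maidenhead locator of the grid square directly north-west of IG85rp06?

IG85qp97

Longitude extended square 0; −1 → -1, wraps to 9, carry into subsquare.
Longitude subsquare r = 17; −1 → 16 = q.
Latitude extended square 6; +1 → 7.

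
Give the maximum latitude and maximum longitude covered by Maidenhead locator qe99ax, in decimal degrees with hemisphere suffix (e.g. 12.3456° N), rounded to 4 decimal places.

Field Q=16, E=4: +16·20° lon, +4·10° lat → SW at lon 140°, lat -50°.
Square 9, 9: +9·2° lon, +9·1° lat → SW at lon 158°, lat -41°.
Subsquare a=0, x=23: +0·0.0833333° lon, +23·0.0416667° lat → SW at lon 158°, lat -40.0417°.
Cell spans 0.0833333° lon × 0.0416667° lat. NE corner is SW corner plus one full cell.
latitude 40.0000° S, longitude 158.0833° E.

40.0000° S, 158.0833° E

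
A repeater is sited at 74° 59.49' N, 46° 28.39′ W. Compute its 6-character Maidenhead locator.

GQ64sx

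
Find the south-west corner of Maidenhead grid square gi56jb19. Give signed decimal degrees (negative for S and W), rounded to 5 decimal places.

Field G=6, I=8: +6·20° lon, +8·10° lat → SW at lon -60°, lat -10°.
Square 5, 6: +5·2° lon, +6·1° lat → SW at lon -50°, lat -4°.
Subsquare j=9, b=1: +9·0.0833333° lon, +1·0.0416667° lat → SW at lon -49.25°, lat -3.95833°.
Extended square 1, 9: +1·0.00833333° lon, +9·0.00416667° lat → SW at lon -49.2417°, lat -3.92083°.
latitude -3.92083, longitude -49.24167.

-3.92083, -49.24167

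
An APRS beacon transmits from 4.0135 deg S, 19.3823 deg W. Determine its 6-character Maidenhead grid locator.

Shift to the Maidenhead origin (180°W, 90°S): lon 160.6177, lat 85.9865.
Field: lon ⌊160.6177/20⌋ = 8 → I; lat ⌊85.9865/10⌋ = 8 → I.
Square: lon ⌊0.6177/2⌋ = 0; lat ⌊5.9865/1⌋ = 5.
Subsquare: lon ⌊0.6177/0.0833333⌋ = 7 → h; lat ⌊0.9865/0.0416667⌋ = 23 → x.

II05hx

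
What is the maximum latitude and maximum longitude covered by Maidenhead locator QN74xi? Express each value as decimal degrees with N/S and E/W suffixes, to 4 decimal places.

44.3750° N, 156.0000° E

Field Q=16, N=13: +16·20° lon, +13·10° lat → SW at lon 140°, lat 40°.
Square 7, 4: +7·2° lon, +4·1° lat → SW at lon 154°, lat 44°.
Subsquare x=23, i=8: +23·0.0833333° lon, +8·0.0416667° lat → SW at lon 155.917°, lat 44.3333°.
Cell spans 0.0833333° lon × 0.0416667° lat. NE corner is SW corner plus one full cell.
latitude 44.3750° N, longitude 156.0000° E.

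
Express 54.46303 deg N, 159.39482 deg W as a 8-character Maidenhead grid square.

Add 180° to longitude and 90° to latitude: 20.60518, 144.46303.
Field: lon ⌊20.60518/20⌋ = 1 → B; lat ⌊144.46303/10⌋ = 14 → O.
Square: lon ⌊0.60518/2⌋ = 0; lat ⌊4.46303/1⌋ = 4.
Subsquare: lon ⌊0.60518/0.0833333⌋ = 7 → h; lat ⌊0.46303/0.0416667⌋ = 11 → l.
Extended square: lon ⌊0.02185/0.00833333⌋ = 2; lat ⌊0.00470/0.00416667⌋ = 1.

BO04hl21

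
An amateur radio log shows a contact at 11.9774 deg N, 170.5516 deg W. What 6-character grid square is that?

Add 180° to longitude and 90° to latitude: 9.4484, 101.9774.
Field (20°×10°, letters A–R): 9.4484/20 → 0 → A, 101.9774/10 → 10 → K; chars AK.
Square (2°×1°, digits 0–9): 9.4484/2 → 4, 1.9774/1 → 1; chars 41.
Subsquare (5′×2.5′, letters a–x): 1.4484/0.0833333 → 17 → r, 0.9774/0.0416667 → 23 → x; chars rx.

AK41rx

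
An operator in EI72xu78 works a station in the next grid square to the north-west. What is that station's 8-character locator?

EI72xu69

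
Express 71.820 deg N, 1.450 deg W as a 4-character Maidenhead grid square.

IQ91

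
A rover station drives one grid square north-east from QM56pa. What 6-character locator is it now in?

Longitude subsquare p = 15; +1 → 16 = q.
Latitude subsquare a = 0; +1 → 1 = b.

QM56qb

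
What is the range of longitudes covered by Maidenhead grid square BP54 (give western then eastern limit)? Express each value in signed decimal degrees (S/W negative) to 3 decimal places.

Field B=1, P=15: +1·20° lon, +15·10° lat → SW at lon -160°, lat 60°.
Square 5, 4: +5·2° lon, +4·1° lat → SW at lon -150°, lat 64°.
Cell spans 2° lon × 1° lat.
west -150.000, east -148.000.

-150.000, -148.000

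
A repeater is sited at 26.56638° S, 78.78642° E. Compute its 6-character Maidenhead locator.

MG93jk

Offset from 180°W / 90°S: lon 258.7864°, lat 63.4336°.
Field (20°×10°, letters A–R): 258.7864/20 → 12 → M, 63.4336/10 → 6 → G; chars MG.
Square (2°×1°, digits 0–9): 18.7864/2 → 9, 3.4336/1 → 3; chars 93.
Subsquare (5′×2.5′, letters a–x): 0.7864/0.0833333 → 9 → j, 0.4336/0.0416667 → 10 → k; chars jk.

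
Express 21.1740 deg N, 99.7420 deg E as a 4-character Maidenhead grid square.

Offset from 180°W / 90°S: lon 279.74°, lat 111.17°.
Field (20°×10°, letters A–R): lon ⌊279.74/20⌋ = 13 → N; lat ⌊111.17/10⌋ = 11 → L.
Square (2°×1°, digits 0–9): lon ⌊19.74/2⌋ = 9; lat ⌊1.17/1⌋ = 1.

NL91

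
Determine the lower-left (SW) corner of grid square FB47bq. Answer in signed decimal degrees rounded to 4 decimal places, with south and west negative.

-72.3333, -71.9167

Field F=5, B=1: +5·20° lon, +1·10° lat → SW at lon -80°, lat -80°.
Square 4, 7: +4·2° lon, +7·1° lat → SW at lon -72°, lat -73°.
Subsquare b=1, q=16: +1·0.0833333° lon, +16·0.0416667° lat → SW at lon -71.9167°, lat -72.3333°.
latitude -72.3333, longitude -71.9167.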